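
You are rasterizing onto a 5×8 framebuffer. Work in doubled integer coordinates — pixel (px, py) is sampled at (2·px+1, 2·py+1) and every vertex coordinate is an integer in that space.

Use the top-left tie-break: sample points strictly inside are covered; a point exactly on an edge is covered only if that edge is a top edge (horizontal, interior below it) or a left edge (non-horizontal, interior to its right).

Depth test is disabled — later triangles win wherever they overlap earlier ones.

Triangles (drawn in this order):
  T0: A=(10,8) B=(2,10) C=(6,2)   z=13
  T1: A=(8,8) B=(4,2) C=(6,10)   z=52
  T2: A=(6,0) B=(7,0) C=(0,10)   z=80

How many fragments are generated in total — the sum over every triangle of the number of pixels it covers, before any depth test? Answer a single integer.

T0:
  2·area = 56
  edge (10, 8)→(2, 10): d=(-8,2) right/bottom  bias=-1
  edge (2, 10)→(6, 2): d=(4,-8) top-left  bias=+0
  edge (6, 2)→(10, 8): d=(4,6) right/bottom  bias=-1
    (2,2)@(5, 5): e=[34,4,18] → X
    (3,2)@(7, 5): e=[30,20,6] → X
    (4,2)@(9, 5): e=[26,36,-6] → .
    (2,3)@(5, 7): e=[18,12,26] → X
    (4,3)@(9, 7): e=[10,44,2] → X
    (1,4)@(3, 9): e=[6,4,46] → X
    (3,4)@(7, 9): e=[-2,36,22] → .
    (4,4)@(9, 9): e=[-6,52,10] → .
    (1,5)@(3, 11): e=[-10,12,54] → .
    (2,5)@(5, 11): e=[-14,28,42] → .
  covered (7 px):
    . . . . .
    . . . . .
    . . X X .
    . . X X X
    . X X . .
    . . . . .
    . . . . .
    . . . . .
T1:
  2·area = 20  (B↔C swapped to make it positive)
  edge (8, 8)→(6, 10): d=(-2,2) right/bottom  bias=-1
  edge (6, 10)→(4, 2): d=(-2,-8) top-left  bias=+0
  edge (4, 2)→(8, 8): d=(4,6) right/bottom  bias=-1
    (2,2)@(5, 5): e=[12,2,6] → X
    (3,2)@(7, 5): e=[8,18,-6] → .
    (2,3)@(5, 7): e=[8,-2,14] → .
    (3,3)@(7, 7): e=[4,14,2] → X
    (4,3)@(9, 7): e=[0,30,-10] → .  [on edge]
    (3,4)@(7, 9): e=[0,10,10] → .  [on edge]
    (2,5)@(5, 11): e=[0,-10,30] → .  [on edge]
    (1,6)@(3, 13): e=[0,-30,50] → .  [on edge]
    (0,7)@(1, 15): e=[0,-50,70] → .  [on edge]
  covered (2 px):
    . . . . .
    . . . . .
    . . X . .
    . . . X .
    . . . . .
    . . . . .
    . . . . .
    . . . . .
T2:
  2·area = 10
  edge (6, 0)→(7, 0): d=(1,0) top-left  bias=+0
  edge (7, 0)→(0, 10): d=(-7,10) right/bottom  bias=-1
  edge (0, 10)→(6, 0): d=(6,-10) top-left  bias=+0
    (1,2)@(3, 5): e=[5,5,0] → X  [on edge]
    (2,2)@(5, 5): e=[5,-15,20] → .
    (1,3)@(3, 7): e=[7,-9,12] → .
  covered (1 px):
    . . . . .
    . . . . .
    . X . . .
    . . . . .
    . . . . .
    . . . . .
    . . . . .
    . . . . .

Answer: 10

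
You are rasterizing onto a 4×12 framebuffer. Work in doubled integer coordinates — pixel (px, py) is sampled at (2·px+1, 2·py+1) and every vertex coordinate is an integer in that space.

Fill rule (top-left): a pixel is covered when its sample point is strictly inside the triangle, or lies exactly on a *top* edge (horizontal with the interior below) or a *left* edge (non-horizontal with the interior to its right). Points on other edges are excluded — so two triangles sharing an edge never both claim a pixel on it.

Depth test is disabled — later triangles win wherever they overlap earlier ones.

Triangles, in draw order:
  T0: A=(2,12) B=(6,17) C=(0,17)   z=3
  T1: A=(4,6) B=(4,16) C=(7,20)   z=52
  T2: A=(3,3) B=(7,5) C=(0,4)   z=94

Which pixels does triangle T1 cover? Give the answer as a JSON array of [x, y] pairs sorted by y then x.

T0:
  2·area = 30
  edge (2, 12)→(6, 17): d=(4,5) right/bottom  bias=-1
  edge (6, 17)→(0, 17): d=(-6,0) right/bottom  bias=-1
  edge (0, 17)→(2, 12): d=(2,-5) top-left  bias=+0
    (0,7)@(1, 15): e=[17,12,1] → #
    (1,7)@(3, 15): e=[7,12,11] → #
    (2,7)@(5, 15): e=[-3,12,21] → ·
    (0,8)@(1, 17): e=[25,0,5] → ·  [on edge]
    (1,8)@(3, 17): e=[15,0,15] → ·  [on edge]
    (2,8)@(5, 17): e=[5,0,25] → ·  [on edge]
    (3,8)@(7, 17): e=[-5,0,35] → ·  [on edge]
  covered (2 px):
    · · · ·
    · · · ·
    · · · ·
    · · · ·
    · · · ·
    · · · ·
    · · · ·
    # # · ·
    · · · ·
    · · · ·
    · · · ·
    · · · ·
T1:
  2·area = 30  (B↔C swapped to make it positive)
  edge (4, 6)→(7, 20): d=(3,14) right/bottom  bias=-1
  edge (7, 20)→(4, 16): d=(-3,-4) top-left  bias=+0
  edge (4, 16)→(4, 6): d=(0,-10) top-left  bias=+0
    (2,5)@(5, 11): e=[1,19,10] → #
    (3,5)@(7, 11): e=[-27,27,30] → ·
    (2,6)@(5, 13): e=[7,13,10] → #
    (3,6)@(7, 13): e=[-21,21,30] → ·
    (2,7)@(5, 15): e=[13,7,10] → #
    (3,7)@(7, 15): e=[-15,15,30] → ·
    (2,8)@(5, 17): e=[19,1,10] → #
    (3,8)@(7, 17): e=[-9,9,30] → ·
    (2,9)@(5, 19): e=[25,-5,10] → ·
  covered (4 px):
    · · · ·
    · · · ·
    · · · ·
    · · · ·
    · · · ·
    · · # ·
    · · # ·
    · · # ·
    · · # ·
    · · · ·
    · · · ·
    · · · ·
T2:
  2·area = 10
  edge (3, 3)→(7, 5): d=(4,2) right/bottom  bias=-1
  edge (7, 5)→(0, 4): d=(-7,-1) top-left  bias=+0
  edge (0, 4)→(3, 3): d=(3,-1) top-left  bias=+0
    (1,1)@(3, 3): e=[0,10,0] → ·  [on edge]
    (3,2)@(7, 5): e=[0,0,10] → ·  [on edge]
  covered (0 px):
    · · · ·
    · · · ·
    · · · ·
    · · · ·
    · · · ·
    · · · ·
    · · · ·
    · · · ·
    · · · ·
    · · · ·
    · · · ·
    · · · ·

Result: [[2,5],[2,6],[2,7],[2,8]]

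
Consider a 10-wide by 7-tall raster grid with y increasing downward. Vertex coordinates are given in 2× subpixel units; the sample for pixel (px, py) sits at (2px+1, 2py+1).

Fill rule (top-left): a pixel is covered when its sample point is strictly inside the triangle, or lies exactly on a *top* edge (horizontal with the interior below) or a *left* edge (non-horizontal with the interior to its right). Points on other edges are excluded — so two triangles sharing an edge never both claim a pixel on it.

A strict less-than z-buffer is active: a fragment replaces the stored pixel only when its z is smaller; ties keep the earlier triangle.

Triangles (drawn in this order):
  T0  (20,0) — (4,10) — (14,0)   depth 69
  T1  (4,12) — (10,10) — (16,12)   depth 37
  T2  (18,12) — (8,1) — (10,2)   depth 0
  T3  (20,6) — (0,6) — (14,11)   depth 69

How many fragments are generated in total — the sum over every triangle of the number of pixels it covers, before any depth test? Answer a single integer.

T0:
  2·area = 60
  edge (20, 0)→(4, 10): d=(-16,10) right/bottom  bias=-1
  edge (4, 10)→(14, 0): d=(10,-10) top-left  bias=+0
  edge (14, 0)→(20, 0): d=(6,0) top-left  bias=+0
    (6,0)@(13, 1): e=[54,0,6] → #  [on edge]
    (7,0)@(15, 1): e=[34,20,6] → #
    (8,0)@(17, 1): e=[14,40,6] → #
    (9,0)@(19, 1): e=[-6,60,6] → ·
    (5,1)@(11, 3): e=[42,0,18] → #  [on edge]
    (8,1)@(17, 3): e=[-18,60,18] → ·
    (4,2)@(9, 5): e=[30,0,30] → #  [on edge]
    (6,2)@(13, 5): e=[-10,40,30] → ·
    (7,2)@(15, 5): e=[-30,60,30] → ·
    (3,3)@(7, 7): e=[18,0,42] → #  [on edge]
    (4,3)@(9, 7): e=[-2,20,42] → ·
    (5,3)@(11, 7): e=[-22,40,42] → ·
    (2,4)@(5, 9): e=[6,0,54] → #  [on edge]
    (1,5)@(3, 11): e=[-6,0,66] → ·  [on edge]
    (0,6)@(1, 13): e=[-18,0,78] → ·  [on edge]
  covered (10 px):
    · · · · · · # # # ·
    · · · · · # # # · ·
    · · · · # # · · · ·
    · · · # · · · · · ·
    · · # · · · · · · ·
    · · · · · · · · · ·
    · · · · · · · · · ·
T1:
  2·area = 24
  edge (4, 12)→(10, 10): d=(6,-2) top-left  bias=+0
  edge (10, 10)→(16, 12): d=(6,2) right/bottom  bias=-1
  edge (16, 12)→(4, 12): d=(-12,0) right/bottom  bias=-1
    (0,3)@(1, 7): e=[-36,0,60] → ·  [on edge]
    (9,3)@(19, 7): e=[0,-36,60] → ·  [on edge]
    (3,4)@(7, 9): e=[-12,0,36] → ·  [on edge]
    (6,4)@(13, 9): e=[0,-12,36] → ·  [on edge]
    (3,5)@(7, 11): e=[0,12,12] → #  [on edge]
    (4,5)@(9, 11): e=[4,8,12] → #
    (5,5)@(11, 11): e=[8,4,12] → #
    (6,5)@(13, 11): e=[12,0,12] → ·  [on edge]
    (0,6)@(1, 13): e=[0,36,-12] → ·  [on edge]
    (3,6)@(7, 13): e=[12,24,-12] → ·
    (4,6)@(9, 13): e=[16,20,-12] → ·
    (5,6)@(11, 13): e=[20,16,-12] → ·
    (9,6)@(19, 13): e=[36,0,-12] → ·  [on edge]
  covered (3 px):
    · · · · · · · · · ·
    · · · · · · · · · ·
    · · · · · · · · · ·
    · · · · · · · · · ·
    · · · · · · · · · ·
    · · · # # # · · · ·
    · · · · · · · · · ·
T2:
  2·area = 12
  edge (18, 12)→(8, 1): d=(-10,-11) top-left  bias=+0
  edge (8, 1)→(10, 2): d=(2,1) right/bottom  bias=-1
  edge (10, 2)→(18, 12): d=(8,10) right/bottom  bias=-1
  covered (0 px):
    · · · · · · · · · ·
    · · · · · · · · · ·
    · · · · · · · · · ·
    · · · · · · · · · ·
    · · · · · · · · · ·
    · · · · · · · · · ·
    · · · · · · · · · ·
T3:
  2·area = 100  (B↔C swapped to make it positive)
  edge (20, 6)→(14, 11): d=(-6,5) right/bottom  bias=-1
  edge (14, 11)→(0, 6): d=(-14,-5) top-left  bias=+0
  edge (0, 6)→(20, 6): d=(20,0) top-left  bias=+0
    (1,3)@(3, 7): e=[79,1,20] → #
    (2,3)@(5, 7): e=[69,11,20] → #
    (3,3)@(7, 7): e=[59,21,20] → #
    (4,3)@(9, 7): e=[49,31,20] → #
    (5,3)@(11, 7): e=[39,41,20] → #
    (6,3)@(13, 7): e=[29,51,20] → #
    (7,3)@(15, 7): e=[19,61,20] → #
    (8,3)@(17, 7): e=[9,71,20] → #
    (9,3)@(19, 7): e=[-1,81,20] → ·
    (1,4)@(3, 9): e=[67,-27,60] → ·
    (2,4)@(5, 9): e=[57,-17,60] → ·
    (3,4)@(7, 9): e=[47,-7,60] → ·
  covered (12 px):
    · · · · · · · · · ·
    · · · · · · · · · ·
    · · · · · · · · · ·
    · # # # # # # # # ·
    · · · · # # # # · ·
    · · · · · · · · · ·
    · · · · · · · · · ·

Result: 25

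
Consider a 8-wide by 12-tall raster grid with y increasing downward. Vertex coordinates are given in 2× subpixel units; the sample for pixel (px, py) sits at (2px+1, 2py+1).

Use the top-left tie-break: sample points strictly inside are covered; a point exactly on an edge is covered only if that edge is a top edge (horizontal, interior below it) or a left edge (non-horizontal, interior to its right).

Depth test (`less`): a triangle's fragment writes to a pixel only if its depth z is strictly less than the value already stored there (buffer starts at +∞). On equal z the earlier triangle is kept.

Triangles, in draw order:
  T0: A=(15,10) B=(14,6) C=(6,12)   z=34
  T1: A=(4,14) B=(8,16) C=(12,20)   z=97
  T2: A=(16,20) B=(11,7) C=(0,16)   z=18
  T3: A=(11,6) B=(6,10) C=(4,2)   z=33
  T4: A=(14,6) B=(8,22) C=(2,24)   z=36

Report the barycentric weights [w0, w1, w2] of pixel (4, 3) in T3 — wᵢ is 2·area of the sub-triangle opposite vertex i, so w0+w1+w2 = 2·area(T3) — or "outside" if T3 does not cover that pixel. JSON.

T0:
  2·area = 38  (B↔C swapped to make it positive)
  edge (15, 10)→(6, 12): d=(-9,2) right/bottom  bias=-1
  edge (6, 12)→(14, 6): d=(8,-6) top-left  bias=+0
  edge (14, 6)→(15, 10): d=(1,4) right/bottom  bias=-1
    (6,3)@(13, 7): e=[31,2,5] → X
    (7,3)@(15, 7): e=[27,14,-3] → .
    (5,4)@(11, 9): e=[17,6,15] → X
    (7,4)@(15, 9): e=[9,30,-1] → .
    (4,5)@(9, 11): e=[3,10,25] → X
    (5,5)@(11, 11): e=[-1,22,17] → .
    (6,5)@(13, 11): e=[-5,34,9] → .
    (4,6)@(9, 13): e=[-15,26,27] → .
  covered (4 px):
    . . . . . . . .
    . . . . . . . .
    . . . . . . . .
    . . . . . . X .
    . . . . . X X .
    . . . . X . . .
    . . . . . . . .
    . . . . . . . .
    . . . . . . . .
    . . . . . . . .
    . . . . . . . .
    . . . . . . . .
T1:
  2·area = 8
  edge (4, 14)→(8, 16): d=(4,2) right/bottom  bias=-1
  edge (8, 16)→(12, 20): d=(4,4) right/bottom  bias=-1
  edge (12, 20)→(4, 14): d=(-8,-6) top-left  bias=+0
    (0,4)@(1, 9): e=[-14,0,22] → .  [on edge]
    (1,5)@(3, 11): e=[-10,0,18] → .  [on edge]
    (2,6)@(5, 13): e=[-6,0,14] → .  [on edge]
    (3,7)@(7, 15): e=[-2,0,10] → .  [on edge]
    (4,8)@(9, 17): e=[2,0,6] → .  [on edge]
    (5,9)@(11, 19): e=[6,0,2] → .  [on edge]
    (6,10)@(13, 21): e=[10,0,-2] → .  [on edge]
    (7,11)@(15, 23): e=[14,0,-6] → .  [on edge]
  covered (0 px):
    . . . . . . . .
    . . . . . . . .
    . . . . . . . .
    . . . . . . . .
    . . . . . . . .
    . . . . . . . .
    . . . . . . . .
    . . . . . . . .
    . . . . . . . .
    . . . . . . . .
    . . . . . . . .
    . . . . . . . .
T2:
  2·area = 188  (B↔C swapped to make it positive)
  edge (16, 20)→(0, 16): d=(-16,-4) top-left  bias=+0
  edge (0, 16)→(11, 7): d=(11,-9) top-left  bias=+0
  edge (11, 7)→(16, 20): d=(5,13) right/bottom  bias=-1
    (5,3)@(11, 7): e=[188,0,0] → .  [on edge]
    (4,4)@(9, 9): e=[148,4,36] → X
    (5,4)@(11, 9): e=[156,22,10] → X
    (6,4)@(13, 9): e=[164,40,-16] → .
    (3,5)@(7, 11): e=[108,8,72] → X
    (6,5)@(13, 11): e=[132,62,-6] → .
    (2,6)@(5, 13): e=[68,12,108] → X
    (6,6)@(13, 13): e=[100,84,4] → X
    (7,6)@(15, 13): e=[108,102,-22] → .
    (1,7)@(3, 15): e=[28,16,144] → X
    (7,7)@(15, 15): e=[76,124,-12] → .
    (1,8)@(3, 17): e=[-4,38,154] → .
  covered (23 px):
    . . . . . . . .
    . . . . . . . .
    . . . . . . . .
    . . . . . . . .
    . . . . X X . .
    . . . X X X . .
    . . X X X X X .
    . X X X X X X .
    . . X X X X X .
    . . . . . . X X
    . . . . . . . .
    . . . . . . . .
T3:
  2·area = 48
  edge (11, 6)→(6, 10): d=(-5,4) right/bottom  bias=-1
  edge (6, 10)→(4, 2): d=(-2,-8) top-left  bias=+0
  edge (4, 2)→(11, 6): d=(7,4) right/bottom  bias=-1
    (2,1)@(5, 3): e=[39,6,3] → X
    (3,1)@(7, 3): e=[31,22,-5] → .
    (2,2)@(5, 5): e=[29,2,17] → X
    (3,2)@(7, 5): e=[21,18,9] → X
    (4,2)@(9, 5): e=[13,34,1] → X
    (5,2)@(11, 5): e=[5,50,-7] → .
    (2,3)@(5, 7): e=[19,-2,31] → .
    (3,3)@(7, 7): e=[11,14,23] → X
    (5,3)@(11, 7): e=[-5,46,7] → .
    (3,4)@(7, 9): e=[1,10,37] → X
    (4,4)@(9, 9): e=[-7,26,29] → .
    (3,5)@(7, 11): e=[-9,6,51] → .
  covered (7 px):
    . . . . . . . .
    . . X . . . . .
    . . X X X . . .
    . . . X X . . .
    . . . X . . . .
    . . . . . . . .
    . . . . . . . .
    . . . . . . . .
    . . . . . . . .
    . . . . . . . .
    . . . . . . . .
    . . . . . . . .
T4:
  2·area = 84
  edge (14, 6)→(8, 22): d=(-6,16) right/bottom  bias=-1
  edge (8, 22)→(2, 24): d=(-6,2) right/bottom  bias=-1
  edge (2, 24)→(14, 6): d=(12,-18) top-left  bias=+0
    (5,5)@(11, 11): e=[18,60,6] → X
    (6,5)@(13, 11): e=[-14,56,42] → .
    (5,6)@(11, 13): e=[6,48,30] → X
    (6,6)@(13, 13): e=[-26,44,66] → .
    (4,7)@(9, 15): e=[26,40,18] → X
    (5,7)@(11, 15): e=[-6,36,54] → .
    (3,8)@(7, 17): e=[46,32,6] → X
    (5,8)@(11, 17): e=[-18,24,78] → .
    (3,9)@(7, 19): e=[34,20,30] → X
    (5,9)@(11, 19): e=[-30,12,102] → .
    (2,10)@(5, 21): e=[54,12,18] → X
    (4,10)@(9, 21): e=[-10,4,90] → .
    (5,10)@(11, 21): e=[-42,0,126] → .  [on edge]
    (2,11)@(5, 23): e=[42,0,42] → .  [on edge]
  covered (10 px):
    . . . . . . . .
    . . . . . . . .
    . . . . . . . .
    . . . . . . . .
    . . . . . . . .
    . . . . . X . .
    . . . . . X . .
    . . . . X . . .
    . . . X X . . .
    . . . X X . . .
    . . X X . . . .
    . X . . . . . .

Result: [30,15,3]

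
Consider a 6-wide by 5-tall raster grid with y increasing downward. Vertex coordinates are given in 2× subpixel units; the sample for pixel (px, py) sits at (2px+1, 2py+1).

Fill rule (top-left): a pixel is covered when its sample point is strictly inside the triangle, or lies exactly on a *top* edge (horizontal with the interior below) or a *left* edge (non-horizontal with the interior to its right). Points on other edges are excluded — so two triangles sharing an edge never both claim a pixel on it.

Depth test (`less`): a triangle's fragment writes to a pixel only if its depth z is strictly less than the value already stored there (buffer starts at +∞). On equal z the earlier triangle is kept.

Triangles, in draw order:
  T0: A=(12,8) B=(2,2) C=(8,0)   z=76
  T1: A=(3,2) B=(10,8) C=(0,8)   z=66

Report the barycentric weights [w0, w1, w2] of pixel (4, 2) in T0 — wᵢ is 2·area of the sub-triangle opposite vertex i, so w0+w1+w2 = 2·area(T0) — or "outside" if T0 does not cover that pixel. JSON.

T0:
  2·area = 56
  edge (12, 8)→(2, 2): d=(-10,-6) top-left  bias=+0
  edge (2, 2)→(8, 0): d=(6,-2) top-left  bias=+0
  edge (8, 0)→(12, 8): d=(4,8) right/bottom  bias=-1
    (2,0)@(5, 1): e=[28,0,28] → X  [on edge]
    (3,0)@(7, 1): e=[40,4,12] → X
    (4,0)@(9, 1): e=[52,8,-4] → .
    (2,1)@(5, 3): e=[8,12,36] → X
    (4,1)@(9, 3): e=[32,20,4] → X
    (5,1)@(11, 3): e=[44,24,-12] → .
    (2,2)@(5, 5): e=[-12,24,44] → .
    (3,2)@(7, 5): e=[0,28,28] → X  [on edge]
    (5,2)@(11, 5): e=[24,36,-4] → .
    (3,3)@(7, 7): e=[-20,40,36] → .
    (4,3)@(9, 7): e=[-8,44,20] → .
    (5,3)@(11, 7): e=[4,48,4] → X
  covered (8 px):
    . . X X . .
    . . X X X .
    . . . X X .
    . . . . . X
    . . . . . .
T1:
  2·area = 60
  edge (3, 2)→(10, 8): d=(7,6) right/bottom  bias=-1
  edge (10, 8)→(0, 8): d=(-10,0) right/bottom  bias=-1
  edge (0, 8)→(3, 2): d=(3,-6) top-left  bias=+0
    (1,1)@(3, 3): e=[7,50,3] → X
    (2,1)@(5, 3): e=[-5,50,15] → .
    (1,2)@(3, 5): e=[21,30,9] → X
    (2,2)@(5, 5): e=[9,30,21] → X
    (3,2)@(7, 5): e=[-3,30,33] → .
    (0,3)@(1, 7): e=[47,10,3] → X
    (3,3)@(7, 7): e=[11,10,39] → X
    (4,3)@(9, 7): e=[-1,10,51] → .
    (0,4)@(1, 9): e=[61,-10,9] → .
    (1,4)@(3, 9): e=[49,-10,21] → .
    (2,4)@(5, 9): e=[37,-10,33] → .
    (3,4)@(7, 9): e=[25,-10,45] → .
  covered (7 px):
    . . . . . .
    . X . . . .
    . X X . . .
    X X X X . .
    . . . . . .

Result: [32,12,12]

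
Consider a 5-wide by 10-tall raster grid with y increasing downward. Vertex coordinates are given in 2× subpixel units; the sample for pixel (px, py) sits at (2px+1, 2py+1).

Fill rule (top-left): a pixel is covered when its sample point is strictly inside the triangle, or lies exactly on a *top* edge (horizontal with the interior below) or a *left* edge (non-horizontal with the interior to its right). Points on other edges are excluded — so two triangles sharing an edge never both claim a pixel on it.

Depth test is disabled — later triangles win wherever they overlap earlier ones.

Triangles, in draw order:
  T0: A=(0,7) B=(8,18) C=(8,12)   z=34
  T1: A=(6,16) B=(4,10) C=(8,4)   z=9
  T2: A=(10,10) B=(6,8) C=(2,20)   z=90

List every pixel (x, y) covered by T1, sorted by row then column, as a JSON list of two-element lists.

T0:
  2·area = 48  (B↔C swapped to make it positive)
  edge (0, 7)→(8, 12): d=(8,5) right/bottom  bias=-1
  edge (8, 12)→(8, 18): d=(0,6) right/bottom  bias=-1
  edge (8, 18)→(0, 7): d=(-8,-11) top-left  bias=+0
    (1,4)@(3, 9): e=[1,30,17] → #
    (2,4)@(5, 9): e=[-9,18,39] → ·
    (1,5)@(3, 11): e=[17,30,1] → #
    (2,5)@(5, 11): e=[7,18,23] → #
    (3,5)@(7, 11): e=[-3,6,45] → ·
    (1,6)@(3, 13): e=[33,30,-15] → ·
    (2,6)@(5, 13): e=[23,18,7] → #
    (3,6)@(7, 13): e=[13,6,29] → #
    (4,6)@(9, 13): e=[3,-6,51] → ·
    (2,7)@(5, 15): e=[39,18,-9] → ·
    (3,7)@(7, 15): e=[29,6,13] → #
    (4,7)@(9, 15): e=[19,-6,35] → ·
  covered (6 px):
    · · · · ·
    · · · · ·
    · · · · ·
    · · · · ·
    · # · · ·
    · # # · ·
    · · # # ·
    · · · # ·
    · · · · ·
    · · · · ·
T1:
  2·area = 36
  edge (6, 16)→(4, 10): d=(-2,-6) top-left  bias=+0
  edge (4, 10)→(8, 4): d=(4,-6) top-left  bias=+0
  edge (8, 4)→(6, 16): d=(-2,12) right/bottom  bias=-1
    (0,0)@(1, 1): e=[0,-54,90] → ·  [on edge]
    (1,3)@(3, 7): e=[0,-18,54] → ·  [on edge]
    (3,3)@(7, 7): e=[24,6,6] → #
    (4,3)@(9, 7): e=[36,18,-18] → ·
    (2,4)@(5, 9): e=[8,2,26] → #
    (4,4)@(9, 9): e=[32,26,-22] → ·
    (2,5)@(5, 11): e=[4,10,22] → #
    (3,5)@(7, 11): e=[16,22,-2] → ·
    (2,6)@(5, 13): e=[0,18,18] → #  [on edge]
    (3,6)@(7, 13): e=[12,30,-6] → ·
    (2,7)@(5, 15): e=[-4,26,14] → ·
    (3,9)@(7, 19): e=[0,54,-18] → ·  [on edge]
  covered (5 px):
    · · · · ·
    · · · · ·
    · · · · ·
    · · · # ·
    · · # # ·
    · · # · ·
    · · # · ·
    · · · · ·
    · · · · ·
    · · · · ·
T2:
  2·area = 56  (B↔C swapped to make it positive)
  edge (10, 10)→(2, 20): d=(-8,10) right/bottom  bias=-1
  edge (2, 20)→(6, 8): d=(4,-12) top-left  bias=+0
  edge (6, 8)→(10, 10): d=(4,2) right/bottom  bias=-1
    (3,2)@(7, 5): e=[70,0,-14] → ·  [on edge]
    (3,4)@(7, 9): e=[38,16,2] → #
    (4,4)@(9, 9): e=[18,40,-2] → ·
    (2,5)@(5, 11): e=[42,0,14] → #  [on edge]
    (4,5)@(9, 11): e=[2,48,6] → #
    (2,6)@(5, 13): e=[26,8,22] → #
    (4,6)@(9, 13): e=[-14,56,14] → ·
    (2,7)@(5, 15): e=[10,16,30] → #
    (3,7)@(7, 15): e=[-10,40,26] → ·
    (1,8)@(3, 17): e=[14,0,42] → #  [on edge]
    (2,8)@(5, 17): e=[-6,24,38] → ·
    (1,9)@(3, 19): e=[-2,8,50] → ·
  covered (8 px):
    · · · · ·
    · · · · ·
    · · · · ·
    · · · · ·
    · · · # ·
    · · # # #
    · · # # ·
    · · # · ·
    · # · · ·
    · · · · ·

Result: [[3,3],[2,4],[3,4],[2,5],[2,6]]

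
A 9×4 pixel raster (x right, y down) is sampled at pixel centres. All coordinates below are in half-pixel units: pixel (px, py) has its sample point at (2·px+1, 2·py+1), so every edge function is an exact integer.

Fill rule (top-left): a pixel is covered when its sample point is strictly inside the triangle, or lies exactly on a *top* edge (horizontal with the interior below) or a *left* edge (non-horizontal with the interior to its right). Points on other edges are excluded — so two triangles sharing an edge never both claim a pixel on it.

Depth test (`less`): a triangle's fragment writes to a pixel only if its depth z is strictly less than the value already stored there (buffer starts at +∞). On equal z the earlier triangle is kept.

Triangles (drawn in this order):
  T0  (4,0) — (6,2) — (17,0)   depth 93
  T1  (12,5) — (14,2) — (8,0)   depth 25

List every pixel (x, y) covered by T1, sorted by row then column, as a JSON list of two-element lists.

T0:
  2·area = 26  (B↔C swapped to make it positive)
  edge (4, 0)→(17, 0): d=(13,0) top-left  bias=+0
  edge (17, 0)→(6, 2): d=(-11,2) right/bottom  bias=-1
  edge (6, 2)→(4, 0): d=(-2,-2) top-left  bias=+0
    (2,0)@(5, 1): e=[13,13,0] → X  [on edge]
    (3,0)@(7, 1): e=[13,9,4] → X
    (4,0)@(9, 1): e=[13,5,8] → X
    (5,0)@(11, 1): e=[13,1,12] → X
    (6,0)@(13, 1): e=[13,-3,16] → .
    (2,1)@(5, 3): e=[39,-9,-4] → .
    (3,1)@(7, 3): e=[39,-13,0] → .  [on edge]
    (4,1)@(9, 3): e=[39,-17,4] → .
    (5,1)@(11, 3): e=[39,-21,8] → .
    (4,2)@(9, 5): e=[65,-39,0] → .  [on edge]
    (5,3)@(11, 7): e=[91,-65,0] → .  [on edge]
  covered (4 px):
    . . X X X X . . .
    . . . . . . . . .
    . . . . . . . . .
    . . . . . . . . .
T1:
  2·area = 22  (B↔C swapped to make it positive)
  edge (12, 5)→(8, 0): d=(-4,-5) top-left  bias=+0
  edge (8, 0)→(14, 2): d=(6,2) right/bottom  bias=-1
  edge (14, 2)→(12, 5): d=(-2,3) right/bottom  bias=-1
    (4,0)@(9, 1): e=[1,4,17] → X
    (5,0)@(11, 1): e=[11,0,11] → .  [on edge]
    (4,1)@(9, 3): e=[-7,16,13] → .
    (5,1)@(11, 3): e=[3,12,7] → X
    (6,1)@(13, 3): e=[13,8,1] → X
    (7,1)@(15, 3): e=[23,4,-5] → .
    (8,1)@(17, 3): e=[33,0,-11] → .  [on edge]
    (5,2)@(11, 5): e=[-5,24,3] → .
    (6,2)@(13, 5): e=[5,20,-3] → .
  covered (3 px):
    . . . . X . . . .
    . . . . . X X . .
    . . . . . . . . .
    . . . . . . . . .

Result: [[4,0],[5,1],[6,1]]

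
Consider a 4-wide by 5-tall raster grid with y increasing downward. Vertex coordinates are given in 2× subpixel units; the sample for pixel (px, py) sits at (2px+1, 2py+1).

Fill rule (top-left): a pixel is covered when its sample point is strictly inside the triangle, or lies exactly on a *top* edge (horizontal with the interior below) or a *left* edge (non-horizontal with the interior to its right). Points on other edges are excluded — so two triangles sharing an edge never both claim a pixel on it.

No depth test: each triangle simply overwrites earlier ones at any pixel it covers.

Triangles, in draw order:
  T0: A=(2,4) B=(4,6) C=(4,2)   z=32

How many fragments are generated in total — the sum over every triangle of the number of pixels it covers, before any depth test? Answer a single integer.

T0:
  2·area = 8  (B↔C swapped to make it positive)
  edge (2, 4)→(4, 2): d=(2,-2) top-left  bias=+0
  edge (4, 2)→(4, 6): d=(0,4) right/bottom  bias=-1
  edge (4, 6)→(2, 4): d=(-2,-2) top-left  bias=+0
    (2,0)@(5, 1): e=[0,-4,12] → ·  [on edge]
    (0,1)@(1, 3): e=[-4,12,0] → ·  [on edge]
    (1,1)@(3, 3): e=[0,4,4] → █  [on edge]
    (2,1)@(5, 3): e=[4,-4,8] → ·
    (0,2)@(1, 5): e=[0,12,-4] → ·  [on edge]
    (1,2)@(3, 5): e=[4,4,0] → █  [on edge]
    (2,2)@(5, 5): e=[8,-4,4] → ·
    (1,3)@(3, 7): e=[8,4,-4] → ·
    (2,3)@(5, 7): e=[12,-4,0] → ·  [on edge]
    (3,4)@(7, 9): e=[20,-12,0] → ·  [on edge]
  covered (2 px):
    · · · ·
    · █ · ·
    · █ · ·
    · · · ·
    · · · ·

Result: 2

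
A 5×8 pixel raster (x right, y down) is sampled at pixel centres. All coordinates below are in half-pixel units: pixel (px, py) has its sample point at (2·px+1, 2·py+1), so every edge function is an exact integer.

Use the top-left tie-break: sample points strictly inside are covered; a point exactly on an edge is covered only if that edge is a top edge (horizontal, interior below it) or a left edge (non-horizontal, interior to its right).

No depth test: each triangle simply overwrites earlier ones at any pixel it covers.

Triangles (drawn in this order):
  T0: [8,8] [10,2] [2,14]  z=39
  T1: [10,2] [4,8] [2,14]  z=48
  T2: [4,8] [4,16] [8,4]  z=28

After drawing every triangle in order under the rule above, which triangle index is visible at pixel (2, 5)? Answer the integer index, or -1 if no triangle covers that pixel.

T0:
  2·area = 24  (B↔C swapped to make it positive)
  edge (8, 8)→(2, 14): d=(-6,6) right/bottom  bias=-1
  edge (2, 14)→(10, 2): d=(8,-12) top-left  bias=+0
  edge (10, 2)→(8, 8): d=(-2,6) right/bottom  bias=-1
    (4,2)@(9, 5): e=[12,12,0] → ·  [on edge]
    (3,3)@(7, 7): e=[12,4,8] → #
    (4,3)@(9, 7): e=[0,28,-4] → ·  [on edge]
    (3,4)@(7, 9): e=[0,20,4] → ·  [on edge]
    (2,5)@(5, 11): e=[0,12,12] → ·  [on edge]
    (3,5)@(7, 11): e=[-12,36,0] → ·  [on edge]
    (1,6)@(3, 13): e=[0,4,20] → ·  [on edge]
    (0,7)@(1, 15): e=[0,-4,28] → ·  [on edge]
  covered (1 px):
    · · · · ·
    · · · · ·
    · · · · ·
    · · · # ·
    · · · · ·
    · · · · ·
    · · · · ·
    · · · · ·
T1:
  2·area = 24  (B↔C swapped to make it positive)
  edge (10, 2)→(2, 14): d=(-8,12) right/bottom  bias=-1
  edge (2, 14)→(4, 8): d=(2,-6) top-left  bias=+0
  edge (4, 8)→(10, 2): d=(6,-6) top-left  bias=+0
    (4,1)@(9, 3): e=[4,20,0] → #  [on edge]
    (2,2)@(5, 5): e=[36,0,-12] → ·  [on edge]
    (3,2)@(7, 5): e=[12,12,0] → #  [on edge]
    (4,2)@(9, 5): e=[-12,24,12] → ·
    (2,3)@(5, 7): e=[20,4,0] → #  [on edge]
    (3,3)@(7, 7): e=[-4,16,12] → ·
    (1,4)@(3, 9): e=[28,-4,0] → ·  [on edge]
    (2,4)@(5, 9): e=[4,8,12] → #
    (3,4)@(7, 9): e=[-20,20,24] → ·
    (0,5)@(1, 11): e=[36,-12,0] → ·  [on edge]
    (1,5)@(3, 11): e=[12,0,12] → #  [on edge]
    (2,5)@(5, 11): e=[-12,12,24] → ·
  covered (5 px):
    · · · · ·
    · · · · #
    · · · # ·
    · · # · ·
    · · # · ·
    · # · · ·
    · · · · ·
    · · · · ·
T2:
  2·area = 32  (B↔C swapped to make it positive)
  edge (4, 8)→(8, 4): d=(4,-4) top-left  bias=+0
  edge (8, 4)→(4, 16): d=(-4,12) right/bottom  bias=-1
  edge (4, 16)→(4, 8): d=(0,-8) top-left  bias=+0
    (4,0)@(9, 1): e=[-8,0,40] → ·  [on edge]
    (4,1)@(9, 3): e=[0,-8,40] → ·  [on edge]
    (3,2)@(7, 5): e=[0,8,24] → #  [on edge]
    (4,2)@(9, 5): e=[8,-16,40] → ·
    (2,3)@(5, 7): e=[0,24,8] → #  [on edge]
    (3,3)@(7, 7): e=[8,0,24] → ·  [on edge]
    (1,4)@(3, 9): e=[0,40,-8] → ·  [on edge]
    (2,4)@(5, 9): e=[8,16,8] → #
    (3,4)@(7, 9): e=[16,-8,24] → ·
    (0,5)@(1, 11): e=[0,56,-24] → ·  [on edge]
    (2,5)@(5, 11): e=[16,8,8] → #
    (3,5)@(7, 11): e=[24,-16,24] → ·
    (2,6)@(5, 13): e=[24,0,8] → ·  [on edge]
  covered (4 px):
    · · · · ·
    · · · · ·
    · · · # ·
    · · # · ·
    · · # · ·
    · · # · ·
    · · · · ·
    · · · · ·

Z-buffer (winner per pixel, '.' = empty):
  . . . . .
  . . . . 1
  . . . 2 .
  . . 2 0 .
  . . 2 . .
  . 1 2 . .
  . . . . .
  . . . . .

Result: 2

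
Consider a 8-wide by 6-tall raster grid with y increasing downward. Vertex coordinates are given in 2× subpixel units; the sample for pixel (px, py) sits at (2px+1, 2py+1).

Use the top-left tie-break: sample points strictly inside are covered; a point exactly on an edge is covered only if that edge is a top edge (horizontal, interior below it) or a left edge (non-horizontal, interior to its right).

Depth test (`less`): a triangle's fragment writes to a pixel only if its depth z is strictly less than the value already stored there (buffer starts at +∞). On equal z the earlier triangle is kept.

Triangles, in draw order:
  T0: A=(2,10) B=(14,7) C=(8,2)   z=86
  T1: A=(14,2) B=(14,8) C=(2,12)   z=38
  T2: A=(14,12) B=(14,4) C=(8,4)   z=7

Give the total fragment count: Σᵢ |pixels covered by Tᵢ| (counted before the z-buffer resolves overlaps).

T0:
  2·area = 78  (B↔C swapped to make it positive)
  edge (2, 10)→(8, 2): d=(6,-8) top-left  bias=+0
  edge (8, 2)→(14, 7): d=(6,5) right/bottom  bias=-1
  edge (14, 7)→(2, 10): d=(-12,3) right/bottom  bias=-1
    (4,1)@(9, 3): e=[14,1,63] → #
    (5,1)@(11, 3): e=[30,-9,57] → ·
    (3,2)@(7, 5): e=[10,23,45] → #
    (5,2)@(11, 5): e=[42,3,33] → #
    (6,2)@(13, 5): e=[58,-7,27] → ·
    (2,3)@(5, 7): e=[6,45,27] → #
    (6,3)@(13, 7): e=[70,5,3] → #
    (7,3)@(15, 7): e=[86,-5,-3] → ·
    (1,4)@(3, 9): e=[2,67,9] → #
    (3,4)@(7, 9): e=[34,47,-3] → ·
    (4,4)@(9, 9): e=[50,37,-9] → ·
    (5,4)@(11, 9): e=[66,27,-15] → ·
  covered (11 px):
    · · · · · · · ·
    · · · · # · · ·
    · · · # # # · ·
    · · # # # # # ·
    · # # · · · · ·
    · · · · · · · ·
T1:
  2·area = 72
  edge (14, 2)→(14, 8): d=(0,6) right/bottom  bias=-1
  edge (14, 8)→(2, 12): d=(-12,4) right/bottom  bias=-1
  edge (2, 12)→(14, 2): d=(12,-10) top-left  bias=+0
    (6,1)@(13, 3): e=[6,64,2] → #
    (7,1)@(15, 3): e=[-6,56,22] → ·
    (5,2)@(11, 5): e=[18,48,6] → #
    (7,2)@(15, 5): e=[-6,32,46] → ·
    (4,3)@(9, 7): e=[30,32,10] → #
    (7,3)@(15, 7): e=[-6,8,70] → ·
    (3,4)@(7, 9): e=[42,16,14] → #
    (5,4)@(11, 9): e=[18,0,54] → ·  [on edge]
    (6,4)@(13, 9): e=[6,-8,74] → ·
    (2,5)@(5, 11): e=[54,0,18] → ·  [on edge]
    (3,5)@(7, 11): e=[42,-8,38] → ·
    (4,5)@(9, 11): e=[30,-16,58] → ·
  covered (8 px):
    · · · · · · · ·
    · · · · · · # ·
    · · · · · # # ·
    · · · · # # # ·
    · · · # # · · ·
    · · · · · · · ·
T2:
  2·area = 48  (B↔C swapped to make it positive)
  edge (14, 12)→(8, 4): d=(-6,-8) top-left  bias=+0
  edge (8, 4)→(14, 4): d=(6,0) top-left  bias=+0
  edge (14, 4)→(14, 12): d=(0,8) right/bottom  bias=-1
    (4,2)@(9, 5): e=[2,6,40] → #
    (5,2)@(11, 5): e=[18,6,24] → #
    (6,2)@(13, 5): e=[34,6,8] → #
    (7,2)@(15, 5): e=[50,6,-8] → ·
    (4,3)@(9, 7): e=[-10,18,40] → ·
    (5,3)@(11, 7): e=[6,18,24] → #
    (7,3)@(15, 7): e=[38,18,-8] → ·
    (5,4)@(11, 9): e=[-6,30,24] → ·
    (6,4)@(13, 9): e=[10,30,8] → #
    (7,4)@(15, 9): e=[26,30,-8] → ·
    (6,5)@(13, 11): e=[-2,42,8] → ·
  covered (6 px):
    · · · · · · · ·
    · · · · · · · ·
    · · · · # # # ·
    · · · · · # # ·
    · · · · · · # ·
    · · · · · · · ·

Answer: 25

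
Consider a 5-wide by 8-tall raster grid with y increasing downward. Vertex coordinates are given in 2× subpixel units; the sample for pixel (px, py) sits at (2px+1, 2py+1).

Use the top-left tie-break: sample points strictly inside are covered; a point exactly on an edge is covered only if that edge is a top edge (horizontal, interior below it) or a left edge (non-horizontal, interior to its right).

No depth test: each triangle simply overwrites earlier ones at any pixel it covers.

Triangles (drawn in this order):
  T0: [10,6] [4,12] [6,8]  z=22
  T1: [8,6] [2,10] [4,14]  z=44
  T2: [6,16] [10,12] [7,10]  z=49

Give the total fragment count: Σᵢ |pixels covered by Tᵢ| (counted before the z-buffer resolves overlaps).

T0:
  2·area = 12
  edge (10, 6)→(4, 12): d=(-6,6) right/bottom  bias=-1
  edge (4, 12)→(6, 8): d=(2,-4) top-left  bias=+0
  edge (6, 8)→(10, 6): d=(4,-2) top-left  bias=+0
    (4,3)@(9, 7): e=[0,10,2] → ·  [on edge]
    (3,4)@(7, 9): e=[0,6,6] → ·  [on edge]
    (2,5)@(5, 11): e=[0,2,10] → ·  [on edge]
    (1,6)@(3, 13): e=[0,-2,14] → ·  [on edge]
    (0,7)@(1, 15): e=[0,-6,18] → ·  [on edge]
  covered (0 px):
    · · · · ·
    · · · · ·
    · · · · ·
    · · · · ·
    · · · · ·
    · · · · ·
    · · · · ·
    · · · · ·
T1:
  2·area = 32  (B↔C swapped to make it positive)
  edge (8, 6)→(4, 14): d=(-4,8) right/bottom  bias=-1
  edge (4, 14)→(2, 10): d=(-2,-4) top-left  bias=+0
  edge (2, 10)→(8, 6): d=(6,-4) top-left  bias=+0
    (3,3)@(7, 7): e=[4,26,2] → #
    (4,3)@(9, 7): e=[-12,34,10] → ·
    (2,4)@(5, 9): e=[12,14,6] → #
    (3,4)@(7, 9): e=[-4,22,14] → ·
    (1,5)@(3, 11): e=[20,2,10] → #
    (3,5)@(7, 11): e=[-12,18,26] → ·
    (1,6)@(3, 13): e=[12,-2,22] → ·
    (2,6)@(5, 13): e=[-4,6,30] → ·
  covered (4 px):
    · · · · ·
    · · · · ·
    · · · · ·
    · · · # ·
    · · # · ·
    · # # · ·
    · · · · ·
    · · · · ·
T2:
  2·area = 20  (B↔C swapped to make it positive)
  edge (6, 16)→(7, 10): d=(1,-6) top-left  bias=+0
  edge (7, 10)→(10, 12): d=(3,2) right/bottom  bias=-1
  edge (10, 12)→(6, 16): d=(-4,4) right/bottom  bias=-1
    (3,5)@(7, 11): e=[1,3,16] → #
    (4,5)@(9, 11): e=[13,-1,8] → ·
    (3,6)@(7, 13): e=[3,9,8] → #
    (4,6)@(9, 13): e=[15,5,0] → ·  [on edge]
    (3,7)@(7, 15): e=[5,15,0] → ·  [on edge]
  covered (2 px):
    · · · · ·
    · · · · ·
    · · · · ·
    · · · · ·
    · · · · ·
    · · · # ·
    · · · # ·
    · · · · ·

Answer: 6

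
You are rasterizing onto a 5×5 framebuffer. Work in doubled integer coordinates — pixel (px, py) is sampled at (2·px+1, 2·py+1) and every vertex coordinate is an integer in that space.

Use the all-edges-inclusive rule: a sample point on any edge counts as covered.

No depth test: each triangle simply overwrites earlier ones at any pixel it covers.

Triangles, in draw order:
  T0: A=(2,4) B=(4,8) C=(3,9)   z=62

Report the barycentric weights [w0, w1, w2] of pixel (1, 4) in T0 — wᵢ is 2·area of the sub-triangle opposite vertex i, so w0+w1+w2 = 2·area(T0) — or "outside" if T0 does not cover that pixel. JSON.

T0:
  2·area = 6
  edge (2, 4)→(4, 8): d=(2,4) inclusive
  edge (4, 8)→(3, 9): d=(-1,1) inclusive
  edge (3, 9)→(2, 4): d=(-1,-5) inclusive
    (4,1)@(9, 3): e=[-30,0,36] → ·  [on edge]
    (3,2)@(7, 5): e=[-18,0,24] → ·  [on edge]
    (1,3)@(3, 7): e=[2,2,2] → █
    (2,3)@(5, 7): e=[-6,0,12] → ·  [on edge]
    (1,4)@(3, 9): e=[6,0,0] → █  [on edge]
    (2,4)@(5, 9): e=[-2,-2,10] → ·
  covered (2 px):
    · · · · ·
    · · · · ·
    · · · · ·
    · █ · · ·
    · █ · · ·

Final: [0,0,6]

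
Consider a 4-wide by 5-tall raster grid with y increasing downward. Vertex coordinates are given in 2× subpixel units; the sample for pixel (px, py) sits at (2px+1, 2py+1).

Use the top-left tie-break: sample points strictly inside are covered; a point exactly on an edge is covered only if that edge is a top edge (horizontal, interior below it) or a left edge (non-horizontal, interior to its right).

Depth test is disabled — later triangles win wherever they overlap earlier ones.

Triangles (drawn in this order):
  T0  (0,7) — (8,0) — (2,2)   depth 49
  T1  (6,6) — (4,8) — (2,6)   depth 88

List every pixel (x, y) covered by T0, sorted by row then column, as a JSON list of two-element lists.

T0:
  2·area = 26  (B↔C swapped to make it positive)
  edge (0, 7)→(2, 2): d=(2,-5) top-left  bias=+0
  edge (2, 2)→(8, 0): d=(6,-2) top-left  bias=+0
  edge (8, 0)→(0, 7): d=(-8,7) right/bottom  bias=-1
    (2,0)@(5, 1): e=[13,0,13] → #  [on edge]
    (3,0)@(7, 1): e=[23,4,-1] → ·
    (1,1)@(3, 3): e=[7,8,11] → #
    (2,1)@(5, 3): e=[17,12,-3] → ·
    (0,2)@(1, 5): e=[1,16,9] → #
    (1,2)@(3, 5): e=[11,20,-5] → ·
    (0,3)@(1, 7): e=[5,28,-7] → ·
  covered (3 px):
    · · # ·
    · # · ·
    # · · ·
    · · · ·
    · · · ·
T1:
  2·area = 8
  edge (6, 6)→(4, 8): d=(-2,2) right/bottom  bias=-1
  edge (4, 8)→(2, 6): d=(-2,-2) top-left  bias=+0
  edge (2, 6)→(6, 6): d=(4,0) top-left  bias=+0
    (0,2)@(1, 5): e=[12,0,-4] → ·  [on edge]
    (3,2)@(7, 5): e=[0,12,-4] → ·  [on edge]
    (1,3)@(3, 7): e=[4,0,4] → #  [on edge]
    (2,3)@(5, 7): e=[0,4,4] → ·  [on edge]
    (1,4)@(3, 9): e=[0,-4,12] → ·  [on edge]
    (2,4)@(5, 9): e=[-4,0,12] → ·  [on edge]
  covered (1 px):
    · · · ·
    · · · ·
    · · · ·
    · # · ·
    · · · ·

Final: [[2,0],[1,1],[0,2]]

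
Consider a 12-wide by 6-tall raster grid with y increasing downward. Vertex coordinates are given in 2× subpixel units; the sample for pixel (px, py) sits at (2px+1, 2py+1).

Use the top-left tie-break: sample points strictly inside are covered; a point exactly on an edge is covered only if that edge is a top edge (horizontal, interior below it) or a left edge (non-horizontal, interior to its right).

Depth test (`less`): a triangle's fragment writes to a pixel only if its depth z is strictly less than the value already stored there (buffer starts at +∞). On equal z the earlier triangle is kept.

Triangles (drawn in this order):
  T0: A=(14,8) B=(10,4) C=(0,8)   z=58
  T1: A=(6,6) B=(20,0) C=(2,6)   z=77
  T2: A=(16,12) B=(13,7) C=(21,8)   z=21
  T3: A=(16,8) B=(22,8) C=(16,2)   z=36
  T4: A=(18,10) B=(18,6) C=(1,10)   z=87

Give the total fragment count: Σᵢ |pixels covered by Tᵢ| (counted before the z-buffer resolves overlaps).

T0:
  2·area = 56  (B↔C swapped to make it positive)
  edge (14, 8)→(0, 8): d=(-14,0) right/bottom  bias=-1
  edge (0, 8)→(10, 4): d=(10,-4) top-left  bias=+0
  edge (10, 4)→(14, 8): d=(4,4) right/bottom  bias=-1
    (3,0)@(7, 1): e=[98,-42,0] → ·  [on edge]
    (4,1)@(9, 3): e=[70,-14,0] → ·  [on edge]
    (4,2)@(9, 5): e=[42,6,8] → #
    (5,2)@(11, 5): e=[42,14,0] → ·  [on edge]
    (1,3)@(3, 7): e=[14,2,40] → #
    (2,3)@(5, 7): e=[14,10,32] → #
    (3,3)@(7, 7): e=[14,18,24] → #
    (5,3)@(11, 7): e=[14,34,8] → #
    (6,3)@(13, 7): e=[14,42,0] → ·  [on edge]
    (1,4)@(3, 9): e=[-14,22,48] → ·
    (2,4)@(5, 9): e=[-14,30,40] → ·
    (3,4)@(7, 9): e=[-14,38,32] → ·
    (7,4)@(15, 9): e=[-14,70,0] → ·  [on edge]
    (8,5)@(17, 11): e=[-42,98,0] → ·  [on edge]
  covered (6 px):
    · · · · · · · · · · · ·
    · · · · · · · · · · · ·
    · · · · # · · · · · · ·
    · # # # # # · · · · · ·
    · · · · · · · · · · · ·
    · · · · · · · · · · · ·
T1:
  2·area = 24  (B↔C swapped to make it positive)
  edge (6, 6)→(2, 6): d=(-4,0) right/bottom  bias=-1
  edge (2, 6)→(20, 0): d=(18,-6) top-left  bias=+0
  edge (20, 0)→(6, 6): d=(-14,6) right/bottom  bias=-1
    (8,0)@(17, 1): e=[20,0,4] → #  [on edge]
    (9,0)@(19, 1): e=[20,12,-8] → ·
    (5,1)@(11, 3): e=[12,0,12] → #  [on edge]
    (6,1)@(13, 3): e=[12,12,0] → ·  [on edge]
    (8,1)@(17, 3): e=[12,36,-24] → ·
    (2,2)@(5, 5): e=[4,0,20] → #  [on edge]
    (3,2)@(7, 5): e=[4,12,8] → #
    (4,2)@(9, 5): e=[4,24,-4] → ·
    (5,2)@(11, 5): e=[4,36,-16] → ·
    (2,3)@(5, 7): e=[-4,36,-8] → ·
    (3,3)@(7, 7): e=[-4,48,-20] → ·
  covered (4 px):
    · · · · · · · · # · · ·
    · · · · · # · · · · · ·
    · · # # · · · · · · · ·
    · · · · · · · · · · · ·
    · · · · · · · · · · · ·
    · · · · · · · · · · · ·
T2:
  2·area = 37
  edge (16, 12)→(13, 7): d=(-3,-5) top-left  bias=+0
  edge (13, 7)→(21, 8): d=(8,1) right/bottom  bias=-1
  edge (21, 8)→(16, 12): d=(-5,4) right/bottom  bias=-1
    (6,3)@(13, 7): e=[0,0,37] → ·  [on edge]
    (7,4)@(15, 9): e=[4,14,19] → #
    (8,4)@(17, 9): e=[14,12,11] → #
    (9,4)@(19, 9): e=[24,10,3] → #
    (10,4)@(21, 9): e=[34,8,-5] → ·
    (7,5)@(15, 11): e=[-2,30,9] → ·
    (8,5)@(17, 11): e=[8,28,1] → #
    (9,5)@(19, 11): e=[18,26,-7] → ·
  covered (4 px):
    · · · · · · · · · · · ·
    · · · · · · · · · · · ·
    · · · · · · · · · · · ·
    · · · · · · · · · · · ·
    · · · · · · · # # # · ·
    · · · · · · · · # · · ·
T3:
  2·area = 36  (B↔C swapped to make it positive)
  edge (16, 8)→(16, 2): d=(0,-6) top-left  bias=+0
  edge (16, 2)→(22, 8): d=(6,6) right/bottom  bias=-1
  edge (22, 8)→(16, 8): d=(-6,0) right/bottom  bias=-1
    (7,0)@(15, 1): e=[-6,0,42] → ·  [on edge]
    (8,1)@(17, 3): e=[6,0,30] → ·  [on edge]
    (8,2)@(17, 5): e=[6,12,18] → #
    (9,2)@(19, 5): e=[18,0,18] → ·  [on edge]
    (8,3)@(17, 7): e=[6,24,6] → #
    (9,3)@(19, 7): e=[18,12,6] → #
    (10,3)@(21, 7): e=[30,0,6] → ·  [on edge]
    (8,4)@(17, 9): e=[6,36,-6] → ·
    (9,4)@(19, 9): e=[18,24,-6] → ·
    (11,4)@(23, 9): e=[42,0,-6] → ·  [on edge]
  covered (3 px):
    · · · · · · · · · · · ·
    · · · · · · · · · · · ·
    · · · · · · · · # · · ·
    · · · · · · · · # # · ·
    · · · · · · · · · · · ·
    · · · · · · · · · · · ·
T4:
  2·area = 68  (B↔C swapped to make it positive)
  edge (18, 10)→(1, 10): d=(-17,0) right/bottom  bias=-1
  edge (1, 10)→(18, 6): d=(17,-4) top-left  bias=+0
  edge (18, 6)→(18, 10): d=(0,4) right/bottom  bias=-1
    (7,3)@(15, 7): e=[51,5,12] → #
    (8,3)@(17, 7): e=[51,13,4] → #
    (9,3)@(19, 7): e=[51,21,-4] → ·
    (3,4)@(7, 9): e=[17,7,44] → #
    (4,4)@(9, 9): e=[17,15,36] → #
    (5,4)@(11, 9): e=[17,23,28] → #
    (6,4)@(13, 9): e=[17,31,20] → #
    (9,4)@(19, 9): e=[17,55,-4] → ·
    (3,5)@(7, 11): e=[-17,41,44] → ·
    (4,5)@(9, 11): e=[-17,49,36] → ·
    (5,5)@(11, 11): e=[-17,57,28] → ·
    (6,5)@(13, 11): e=[-17,65,20] → ·
  covered (8 px):
    · · · · · · · · · · · ·
    · · · · · · · · · · · ·
    · · · · · · · · · · · ·
    · · · · · · · # # · · ·
    · · · # # # # # # · · ·
    · · · · · · · · · · · ·

Final: 25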